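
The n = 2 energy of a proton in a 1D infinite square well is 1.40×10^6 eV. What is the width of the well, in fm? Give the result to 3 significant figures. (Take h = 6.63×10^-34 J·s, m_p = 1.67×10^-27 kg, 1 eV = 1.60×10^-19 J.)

From E_n = n²h²/(8m_pL²), L = n·h/√(8m_pE_n).
E_2 = 1.40×10^6 eV = 2.240×10^-13 J, so L = 2·6.63×10^-34/√(8·1.67×10^-27·2.240×10^-13) = 2.42×10^-14 m = 24.2 fm.

L = 24.2 fm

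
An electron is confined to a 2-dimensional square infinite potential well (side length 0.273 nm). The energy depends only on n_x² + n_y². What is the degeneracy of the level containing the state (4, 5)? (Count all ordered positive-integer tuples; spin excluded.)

The level has n_x² + n_y² = 41. The ordered positive-integer solutions are (4, 5), (5, 4).
That gives 2 states.

degeneracy = 2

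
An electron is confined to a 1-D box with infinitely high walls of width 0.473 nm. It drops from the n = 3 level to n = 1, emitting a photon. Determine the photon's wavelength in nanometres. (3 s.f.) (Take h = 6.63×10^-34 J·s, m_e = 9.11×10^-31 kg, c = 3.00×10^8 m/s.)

λ = 92.2 nm

E_1 = h²/(8m_eL²) = 2.696×10^-19 J, so ΔE = (3² − 1²)E_1 = 2.157×10^-18 J.
λ = hc/ΔE = (6.63×10^-34·3.00×10^8)/2.157×10^-18 = 9.22×10^-8 m = 92.2 nm.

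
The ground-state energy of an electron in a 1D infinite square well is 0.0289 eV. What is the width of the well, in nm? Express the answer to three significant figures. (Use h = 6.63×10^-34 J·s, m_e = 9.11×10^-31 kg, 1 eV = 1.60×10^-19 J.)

L = 3.61 nm

From E_n = n²h²/(8m_eL²), L = n·h/√(8m_eE_n).
E_1 = 0.0289 eV = 4.624×10^-21 J, so L = 1·6.63×10^-34/√(8·9.11×10^-31·4.624×10^-21) = 3.61×10^-9 m = 3.61 nm.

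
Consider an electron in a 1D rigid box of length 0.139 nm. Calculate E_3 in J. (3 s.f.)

E_3 = 2.81×10^-17 J

For an infinite well E_n = n²h²/(8m_eL²), so E_1 = h²/(8m_eL²) = (6.626×10^-34)²/(8·9.109×10^-31·(1.39×10^-10 m)²) = 3.118×10^-18 J.
Then E_3 = 3²·E_1 = 9·3.118×10^-18 J = 2.81×10^-17 J.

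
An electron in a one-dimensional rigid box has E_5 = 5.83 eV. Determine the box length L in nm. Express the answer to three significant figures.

L = 1.27 nm

From E_n = n²h²/(8m_eL²), L = n·h/√(8m_eE_n).
E_5 = 5.83 eV = 9.340×10^-19 J, so L = 5·6.626×10^-34/√(8·9.109×10^-31·9.340×10^-19) = 1.27×10^-9 m = 1.27 nm.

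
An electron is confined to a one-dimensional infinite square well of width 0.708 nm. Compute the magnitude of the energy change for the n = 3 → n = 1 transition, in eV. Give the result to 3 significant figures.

E_1 = h²/(8m_eL²) = 1.202×10^-19 J.
|ΔE| = |3² − 1²|·E_1 = 8·1.202×10^-19 J = 9.616×10^-19 J = 6.00 eV.

|ΔE| = 6.00 eV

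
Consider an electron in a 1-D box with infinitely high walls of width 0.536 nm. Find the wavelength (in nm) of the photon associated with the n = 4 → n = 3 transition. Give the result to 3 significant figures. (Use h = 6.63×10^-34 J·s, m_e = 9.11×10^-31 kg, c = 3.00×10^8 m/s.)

λ = 135 nm

E_1 = h²/(8m_eL²) = 2.099×10^-19 J, so ΔE = (4² − 3²)E_1 = 1.469×10^-18 J.
λ = hc/ΔE = (6.63×10^-34·3.00×10^8)/1.469×10^-18 = 1.35×10^-7 m = 135 nm.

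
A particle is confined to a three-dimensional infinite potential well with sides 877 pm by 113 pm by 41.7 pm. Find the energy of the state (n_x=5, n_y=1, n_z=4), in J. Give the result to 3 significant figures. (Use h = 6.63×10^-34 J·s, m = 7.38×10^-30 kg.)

E = 6.93×10^-17 J

For a 3D rectangular well E = (h²/8m)·Σ n_i²/L_i² = (6.63×10^-34)²/(8·7.38×10^-30) · [5²/(877 pm)² + 1²/(113 pm)² + 4²/(41.7 pm)²].
Evaluating gives E = 6.93×10^-17 J.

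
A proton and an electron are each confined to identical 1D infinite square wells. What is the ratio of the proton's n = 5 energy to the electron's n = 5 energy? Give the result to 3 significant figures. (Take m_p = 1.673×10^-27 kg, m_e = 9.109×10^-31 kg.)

5.44×10^-4

E_n ∝ 1/m at fixed n and L, so the ratio is m_e/m_p = 9.109×10^-31/1.673×10^-27 = 5.44×10^-4.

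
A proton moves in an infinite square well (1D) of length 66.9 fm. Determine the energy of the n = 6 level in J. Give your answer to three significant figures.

For an infinite well E_n = n²h²/(8m_pL²), so E_1 = h²/(8m_pL²) = (6.626×10^-34)²/(8·1.673×10^-27·(6.69×10^-14 m)²) = 7.329×10^-15 J.
Then E_6 = 6²·E_1 = 36·7.329×10^-15 J = 2.64×10^-13 J.

E_6 = 2.64×10^-13 J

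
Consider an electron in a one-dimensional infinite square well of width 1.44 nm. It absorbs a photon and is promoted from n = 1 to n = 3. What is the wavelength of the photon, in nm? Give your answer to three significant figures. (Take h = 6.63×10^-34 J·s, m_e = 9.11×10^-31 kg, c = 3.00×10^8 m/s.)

λ = 855 nm

E_1 = h²/(8m_eL²) = 2.909×10^-20 J, so ΔE = (3² − 1²)E_1 = 2.327×10^-19 J.
λ = hc/ΔE = (6.63×10^-34·3.00×10^8)/2.327×10^-19 = 8.55×10^-7 m = 855 nm.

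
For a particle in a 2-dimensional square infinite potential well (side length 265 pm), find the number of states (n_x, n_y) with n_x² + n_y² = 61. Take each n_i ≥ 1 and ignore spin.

The level has n_x² + n_y² = 61. The ordered positive-integer solutions are (5, 6), (6, 5).
That gives 2 states.

degeneracy = 2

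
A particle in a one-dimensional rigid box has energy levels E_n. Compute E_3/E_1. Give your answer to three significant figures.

E_n ∝ n², so E_3/E_1 = 3²/1² = 9/1 = 9.00.

9.00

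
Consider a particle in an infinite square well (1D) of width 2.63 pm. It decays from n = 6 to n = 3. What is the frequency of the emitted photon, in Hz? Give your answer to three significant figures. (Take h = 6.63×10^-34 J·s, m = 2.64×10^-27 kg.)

E_1 = h²/(8mL²) = 3.009×10^-18 J and ΔE = (6² − 3²)E_1 = 8.124×10^-17 J.
f = ΔE/h = 8.124×10^-17/6.63×10^-34 = 1.23×10^17 Hz.

f = 1.23×10^17 Hz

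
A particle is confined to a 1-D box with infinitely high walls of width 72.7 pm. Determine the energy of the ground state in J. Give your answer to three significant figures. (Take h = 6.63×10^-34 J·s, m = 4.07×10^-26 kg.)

For an infinite well E_n = n²h²/(8mL²), so E_1 = h²/(8mL²) = (6.63×10^-34)²/(8·4.07×10^-26·(7.27×10^-11 m)²) = 2.554×10^-22 J.

E_1 = 2.55×10^-22 J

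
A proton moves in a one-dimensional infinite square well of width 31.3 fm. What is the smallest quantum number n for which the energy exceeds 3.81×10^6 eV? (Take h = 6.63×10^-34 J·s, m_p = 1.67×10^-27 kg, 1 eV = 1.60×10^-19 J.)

n = 5

E_1 = h²/(8m_pL²) = 3.358×10^-14 J = 2.099×10^5 eV.
Need n² > 3.81×10^6/2.099×10^5 = 18.15, i.e. n > 4.260.
The smallest integer satisfying this is n = 5.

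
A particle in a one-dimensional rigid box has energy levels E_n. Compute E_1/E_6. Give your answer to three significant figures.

0.0278

E_n ∝ n², so E_1/E_6 = 1²/6² = 1/36 = 0.0278.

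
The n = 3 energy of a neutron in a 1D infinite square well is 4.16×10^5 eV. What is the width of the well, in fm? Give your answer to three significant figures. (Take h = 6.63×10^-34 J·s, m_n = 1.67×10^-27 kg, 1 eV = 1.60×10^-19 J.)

L = 66.7 fm

From E_n = n²h²/(8m_nL²), L = n·h/√(8m_nE_n).
E_3 = 4.16×10^5 eV = 6.656×10^-14 J, so L = 3·6.63×10^-34/√(8·1.67×10^-27·6.656×10^-14) = 6.67×10^-14 m = 66.7 fm.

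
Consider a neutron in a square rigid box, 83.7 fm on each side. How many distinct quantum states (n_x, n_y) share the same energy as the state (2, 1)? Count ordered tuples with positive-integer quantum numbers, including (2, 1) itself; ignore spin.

degeneracy = 2

The level has n_x² + n_y² = 5. The ordered positive-integer solutions are (1, 2), (2, 1).
That gives 2 states.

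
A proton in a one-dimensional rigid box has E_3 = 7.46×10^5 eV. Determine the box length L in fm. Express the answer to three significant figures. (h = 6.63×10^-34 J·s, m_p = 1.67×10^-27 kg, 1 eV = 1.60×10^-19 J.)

L = 49.8 fm

From E_n = n²h²/(8m_pL²), L = n·h/√(8m_pE_n).
E_3 = 7.46×10^5 eV = 1.194×10^-13 J, so L = 3·6.63×10^-34/√(8·1.67×10^-27·1.194×10^-13) = 4.98×10^-14 m = 49.8 fm.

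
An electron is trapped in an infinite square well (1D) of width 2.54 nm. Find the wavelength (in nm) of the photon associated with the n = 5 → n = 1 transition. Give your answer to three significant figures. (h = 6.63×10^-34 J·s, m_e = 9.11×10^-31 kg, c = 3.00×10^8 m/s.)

E_1 = h²/(8m_eL²) = 9.349×10^-21 J, so ΔE = (5² − 1²)E_1 = 2.244×10^-19 J.
λ = hc/ΔE = (6.63×10^-34·3.00×10^8)/2.244×10^-19 = 8.86×10^-7 m = 886 nm.

λ = 886 nm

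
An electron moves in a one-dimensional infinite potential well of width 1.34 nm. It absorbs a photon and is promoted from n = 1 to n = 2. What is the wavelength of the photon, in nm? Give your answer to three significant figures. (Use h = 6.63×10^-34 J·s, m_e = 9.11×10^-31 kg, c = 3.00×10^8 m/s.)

λ = 1.97×10^3 nm

E_1 = h²/(8m_eL²) = 3.359×10^-20 J, so ΔE = (2² − 1²)E_1 = 1.008×10^-19 J.
λ = hc/ΔE = (6.63×10^-34·3.00×10^8)/1.008×10^-19 = 1.97×10^-6 m = 1.97×10^3 nm.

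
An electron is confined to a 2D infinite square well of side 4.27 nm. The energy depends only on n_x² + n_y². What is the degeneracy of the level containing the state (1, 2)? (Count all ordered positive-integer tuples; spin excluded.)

The level has n_x² + n_y² = 5. The ordered positive-integer solutions are (1, 2), (2, 1).
That gives 2 states.

degeneracy = 2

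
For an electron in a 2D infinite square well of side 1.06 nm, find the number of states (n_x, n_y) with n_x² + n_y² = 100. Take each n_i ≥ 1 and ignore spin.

The level has n_x² + n_y² = 100. The ordered positive-integer solutions are (6, 8), (8, 6).
That gives 2 states.

degeneracy = 2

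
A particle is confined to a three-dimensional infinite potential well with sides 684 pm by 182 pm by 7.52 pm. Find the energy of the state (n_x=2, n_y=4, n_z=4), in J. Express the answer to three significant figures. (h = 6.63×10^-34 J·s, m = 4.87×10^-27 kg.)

For a 3D rectangular well E = (h²/8m)·Σ n_i²/L_i² = (6.63×10^-34)²/(8·4.87×10^-27) · [2²/(684 pm)² + 4²/(182 pm)² + 4²/(7.52 pm)²].
Evaluating gives E = 3.20×10^-18 J.

E = 3.20×10^-18 J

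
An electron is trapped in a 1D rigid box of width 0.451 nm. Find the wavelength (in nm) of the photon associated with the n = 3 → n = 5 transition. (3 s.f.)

λ = 41.9 nm

E_1 = h²/(8m_eL²) = 2.962×10^-19 J, so ΔE = (5² − 3²)E_1 = 4.739×10^-18 J.
λ = hc/ΔE = (6.626×10^-34·2.998×10^8)/4.739×10^-18 = 4.19×10^-8 m = 41.9 nm.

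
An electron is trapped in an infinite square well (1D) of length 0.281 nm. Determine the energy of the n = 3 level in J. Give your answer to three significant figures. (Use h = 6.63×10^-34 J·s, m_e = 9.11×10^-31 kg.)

E_3 = 6.87×10^-18 J

For an infinite well E_n = n²h²/(8m_eL²), so E_1 = h²/(8m_eL²) = (6.63×10^-34)²/(8·9.11×10^-31·(2.81×10^-10 m)²) = 7.638×10^-19 J.
Then E_3 = 3²·E_1 = 9·7.638×10^-19 J = 6.87×10^-18 J.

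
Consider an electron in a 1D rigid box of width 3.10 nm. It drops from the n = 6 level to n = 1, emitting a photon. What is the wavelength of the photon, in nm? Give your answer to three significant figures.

E_1 = h²/(8m_eL²) = 6.269×10^-21 J, so ΔE = (6² − 1²)E_1 = 2.194×10^-19 J.
λ = hc/ΔE = (6.626×10^-34·2.998×10^8)/2.194×10^-19 = 9.05×10^-7 m = 905 nm.

λ = 905 nm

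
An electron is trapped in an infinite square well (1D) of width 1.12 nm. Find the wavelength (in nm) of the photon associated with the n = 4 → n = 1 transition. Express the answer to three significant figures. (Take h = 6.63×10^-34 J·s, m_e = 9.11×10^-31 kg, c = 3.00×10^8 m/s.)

E_1 = h²/(8m_eL²) = 4.808×10^-20 J, so ΔE = (4² − 1²)E_1 = 7.212×10^-19 J.
λ = hc/ΔE = (6.63×10^-34·3.00×10^8)/7.212×10^-19 = 2.76×10^-7 m = 276 nm.

λ = 276 nm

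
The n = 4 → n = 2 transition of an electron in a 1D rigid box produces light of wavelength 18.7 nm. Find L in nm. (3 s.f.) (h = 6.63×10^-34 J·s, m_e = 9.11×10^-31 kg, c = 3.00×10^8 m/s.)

The photon carries ΔE = hc/λ = 6.63×10^-34·3.00×10^8/1.87×10^-8 m = 1.064×10^-17 J.
Since ΔE = (4² − 2²)E_1, E_1 = 8.867×10^-19 J, and L = h/√(8m_eE_1) = 2.61×10^-10 m = 0.261 nm.

L = 0.261 nm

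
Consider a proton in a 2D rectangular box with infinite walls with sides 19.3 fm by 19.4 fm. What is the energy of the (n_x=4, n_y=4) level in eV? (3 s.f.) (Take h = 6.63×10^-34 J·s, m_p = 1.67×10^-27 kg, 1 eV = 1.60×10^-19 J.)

E = 1.76×10^7 eV

For a 2D rectangular well E = (h²/8m_p)·Σ n_i²/L_i² = (6.63×10^-34)²/(8·1.67×10^-27) · [4²/(19.3 fm)² + 4²/(19.4 fm)²].
Evaluating gives E = 2.812×10^-12 J = 1.76×10^7 eV.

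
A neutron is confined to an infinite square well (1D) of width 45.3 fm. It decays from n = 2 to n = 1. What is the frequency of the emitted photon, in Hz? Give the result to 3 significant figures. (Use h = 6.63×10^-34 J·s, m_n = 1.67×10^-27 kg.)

E_1 = h²/(8m_nL²) = 1.603×10^-14 J and ΔE = (2² − 1²)E_1 = 4.809×10^-14 J.
f = ΔE/h = 4.809×10^-14/6.63×10^-34 = 7.25×10^19 Hz.

f = 7.25×10^19 Hz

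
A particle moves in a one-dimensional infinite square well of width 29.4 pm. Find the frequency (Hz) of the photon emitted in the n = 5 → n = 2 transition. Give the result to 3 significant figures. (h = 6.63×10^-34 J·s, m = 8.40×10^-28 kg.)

E_1 = h²/(8mL²) = 7.568×10^-20 J and ΔE = (5² − 2²)E_1 = 1.589×10^-18 J.
f = ΔE/h = 1.589×10^-18/6.63×10^-34 = 2.40×10^15 Hz.

f = 2.40×10^15 Hz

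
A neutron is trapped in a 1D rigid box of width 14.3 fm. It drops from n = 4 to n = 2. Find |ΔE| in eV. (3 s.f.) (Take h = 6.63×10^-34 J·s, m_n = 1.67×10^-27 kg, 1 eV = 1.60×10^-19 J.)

E_1 = h²/(8m_nL²) = 1.609×10^-13 J.
|ΔE| = |4² − 2²|·E_1 = 12·1.609×10^-13 J = 1.931×10^-12 J = 1.21×10^7 eV.

|ΔE| = 1.21×10^7 eV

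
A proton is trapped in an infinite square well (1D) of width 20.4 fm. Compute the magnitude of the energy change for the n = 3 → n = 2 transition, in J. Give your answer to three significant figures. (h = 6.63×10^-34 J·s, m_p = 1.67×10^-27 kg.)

E_1 = h²/(8m_pL²) = 7.906×10^-14 J.
|ΔE| = |3² − 2²|·E_1 = 5·7.906×10^-14 J = 3.95×10^-13 J.

|ΔE| = 3.95×10^-13 J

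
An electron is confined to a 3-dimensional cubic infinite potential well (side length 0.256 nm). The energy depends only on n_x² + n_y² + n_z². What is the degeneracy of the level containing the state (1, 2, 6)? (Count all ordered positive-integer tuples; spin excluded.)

degeneracy = 9

The level has n_x² + n_y² + n_z² = 41. The ordered positive-integer solutions are (1, 2, 6), (1, 6, 2), (2, 1, 6), (2, 6, 1), (3, 4, 4), (4, 3, 4), (4, 4, 3), (6, 1, 2), (6, 2, 1).
That gives 9 states.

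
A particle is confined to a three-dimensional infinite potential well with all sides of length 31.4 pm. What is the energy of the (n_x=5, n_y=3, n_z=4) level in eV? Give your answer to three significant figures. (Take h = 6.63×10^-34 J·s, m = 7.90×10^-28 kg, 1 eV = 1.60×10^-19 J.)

E = 22.0 eV

For a 3D rectangular well E = (h²/8m)·Σ n_i²/L_i² = (6.63×10^-34)²/(8·7.90×10^-28) · [5²/(31.4 pm)² + 3²/(31.4 pm)² + 4²/(31.4 pm)²].
Evaluating gives E = 3.527×10^-18 J = 22.0 eV.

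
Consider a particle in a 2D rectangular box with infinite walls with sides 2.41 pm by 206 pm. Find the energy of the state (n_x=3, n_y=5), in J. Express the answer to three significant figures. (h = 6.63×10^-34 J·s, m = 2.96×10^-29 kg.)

For a 2D rectangular well E = (h²/8m)·Σ n_i²/L_i² = (6.63×10^-34)²/(8·2.96×10^-29) · [3²/(2.41 pm)² + 5²/(206 pm)²].
Evaluating gives E = 2.88×10^-15 J.

E = 2.88×10^-15 J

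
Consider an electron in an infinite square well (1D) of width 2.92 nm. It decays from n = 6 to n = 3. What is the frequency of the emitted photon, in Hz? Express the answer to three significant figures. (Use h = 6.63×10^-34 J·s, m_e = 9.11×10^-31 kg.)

E_1 = h²/(8m_eL²) = 7.074×10^-21 J and ΔE = (6² − 3²)E_1 = 1.910×10^-19 J.
f = ΔE/h = 1.910×10^-19/6.63×10^-34 = 2.88×10^14 Hz.

f = 2.88×10^14 Hz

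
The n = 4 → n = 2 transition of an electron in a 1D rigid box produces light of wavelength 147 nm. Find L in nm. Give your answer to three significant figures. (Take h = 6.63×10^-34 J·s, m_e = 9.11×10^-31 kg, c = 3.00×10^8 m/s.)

L = 0.731 nm

The photon carries ΔE = hc/λ = 6.63×10^-34·3.00×10^8/1.47×10^-7 m = 1.353×10^-18 J.
Since ΔE = (4² − 2²)E_1, E_1 = 1.128×10^-19 J, and L = h/√(8m_eE_1) = 7.31×10^-10 m = 0.731 nm.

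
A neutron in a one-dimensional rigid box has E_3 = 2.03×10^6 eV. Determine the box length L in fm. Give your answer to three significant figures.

From E_n = n²h²/(8m_nL²), L = n·h/√(8m_nE_n).
E_3 = 2.03×10^6 eV = 3.252×10^-13 J, so L = 3·6.626×10^-34/√(8·1.675×10^-27·3.252×10^-13) = 3.01×10^-14 m = 30.1 fm.

L = 30.1 fm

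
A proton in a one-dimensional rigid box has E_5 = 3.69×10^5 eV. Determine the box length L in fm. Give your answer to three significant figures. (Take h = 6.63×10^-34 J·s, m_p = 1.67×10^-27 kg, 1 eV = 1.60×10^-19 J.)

L = 118 fm

From E_n = n²h²/(8m_pL²), L = n·h/√(8m_pE_n).
E_5 = 3.69×10^5 eV = 5.904×10^-14 J, so L = 5·6.63×10^-34/√(8·1.67×10^-27·5.904×10^-14) = 1.18×10^-13 m = 118 fm.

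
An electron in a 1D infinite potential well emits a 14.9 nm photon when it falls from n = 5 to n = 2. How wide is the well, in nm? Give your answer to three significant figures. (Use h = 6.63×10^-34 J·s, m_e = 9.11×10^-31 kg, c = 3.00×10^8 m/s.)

The photon carries ΔE = hc/λ = 6.63×10^-34·3.00×10^8/1.49×10^-8 m = 1.335×10^-17 J.
Since ΔE = (5² − 2²)E_1, E_1 = 6.357×10^-19 J, and L = h/√(8m_eE_1) = 3.08×10^-10 m = 0.308 nm.

L = 0.308 nm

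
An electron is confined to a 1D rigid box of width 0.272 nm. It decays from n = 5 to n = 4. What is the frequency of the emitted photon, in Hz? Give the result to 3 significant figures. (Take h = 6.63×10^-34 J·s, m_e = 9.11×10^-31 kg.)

E_1 = h²/(8m_eL²) = 8.152×10^-19 J and ΔE = (5² − 4²)E_1 = 7.337×10^-18 J.
f = ΔE/h = 7.337×10^-18/6.63×10^-34 = 1.11×10^16 Hz.

f = 1.11×10^16 Hz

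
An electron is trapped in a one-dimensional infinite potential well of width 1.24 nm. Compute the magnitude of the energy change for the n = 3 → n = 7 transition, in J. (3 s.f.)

E_1 = h²/(8m_eL²) = 3.918×10^-20 J.
|ΔE| = |3² − 7²|·E_1 = 40·3.918×10^-20 J = 1.57×10^-18 J.

|ΔE| = 1.57×10^-18 J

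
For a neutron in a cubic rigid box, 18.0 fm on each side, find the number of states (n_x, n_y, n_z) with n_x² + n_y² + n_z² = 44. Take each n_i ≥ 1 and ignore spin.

degeneracy = 3

The level has n_x² + n_y² + n_z² = 44. The ordered positive-integer solutions are (2, 2, 6), (2, 6, 2), (6, 2, 2).
That gives 3 states.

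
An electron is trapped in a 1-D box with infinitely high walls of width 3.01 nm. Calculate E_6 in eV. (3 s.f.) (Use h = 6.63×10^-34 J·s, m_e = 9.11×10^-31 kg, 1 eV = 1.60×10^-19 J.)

For an infinite well E_n = n²h²/(8m_eL²), so E_1 = h²/(8m_eL²) = (6.63×10^-34)²/(8·9.11×10^-31·(3.01×10^-9 m)²) = 6.657×10^-21 J.
Then E_6 = 6²·E_1 = 36·6.657×10^-21 J = 2.397×10^-19 J.
Converting, E_6 = 2.397×10^-19 J / (1.60×10^-19 J/eV) = 1.50 eV.

E_6 = 1.50 eV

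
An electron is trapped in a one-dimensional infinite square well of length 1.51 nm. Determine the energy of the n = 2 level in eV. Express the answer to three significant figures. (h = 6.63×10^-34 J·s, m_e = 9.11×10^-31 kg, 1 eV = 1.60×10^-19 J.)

E_2 = 0.661 eV

For an infinite well E_n = n²h²/(8m_eL²), so E_1 = h²/(8m_eL²) = (6.63×10^-34)²/(8·9.11×10^-31·(1.51×10^-9 m)²) = 2.645×10^-20 J.
Then E_2 = 2²·E_1 = 4·2.645×10^-20 J = 1.058×10^-19 J.
Converting, E_2 = 1.058×10^-19 J / (1.60×10^-19 J/eV) = 0.661 eV.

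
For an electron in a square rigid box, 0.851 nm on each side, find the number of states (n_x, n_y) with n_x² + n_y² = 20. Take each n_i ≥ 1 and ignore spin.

degeneracy = 2

The level has n_x² + n_y² = 20. The ordered positive-integer solutions are (2, 4), (4, 2).
That gives 2 states.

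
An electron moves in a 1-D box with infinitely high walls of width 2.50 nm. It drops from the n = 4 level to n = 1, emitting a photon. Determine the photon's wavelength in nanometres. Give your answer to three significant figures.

λ = 1.37×10^3 nm

E_1 = h²/(8m_eL²) = 9.640×10^-21 J, so ΔE = (4² − 1²)E_1 = 1.446×10^-19 J.
λ = hc/ΔE = (6.626×10^-34·2.998×10^8)/1.446×10^-19 = 1.37×10^-6 m = 1.37×10^3 nm.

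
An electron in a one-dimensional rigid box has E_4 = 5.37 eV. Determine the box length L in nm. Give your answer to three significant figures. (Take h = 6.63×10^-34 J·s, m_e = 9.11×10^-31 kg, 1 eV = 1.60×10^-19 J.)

L = 1.06 nm

From E_n = n²h²/(8m_eL²), L = n·h/√(8m_eE_n).
E_4 = 5.37 eV = 8.592×10^-19 J, so L = 4·6.63×10^-34/√(8·9.11×10^-31·8.592×10^-19) = 1.06×10^-9 m = 1.06 nm.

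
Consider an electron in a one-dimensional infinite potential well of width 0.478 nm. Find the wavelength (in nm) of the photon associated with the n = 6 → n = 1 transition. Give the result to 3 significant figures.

E_1 = h²/(8m_eL²) = 2.637×10^-19 J, so ΔE = (6² − 1²)E_1 = 9.230×10^-18 J.
λ = hc/ΔE = (6.626×10^-34·2.998×10^8)/9.230×10^-18 = 2.15×10^-8 m = 21.5 nm.

λ = 21.5 nm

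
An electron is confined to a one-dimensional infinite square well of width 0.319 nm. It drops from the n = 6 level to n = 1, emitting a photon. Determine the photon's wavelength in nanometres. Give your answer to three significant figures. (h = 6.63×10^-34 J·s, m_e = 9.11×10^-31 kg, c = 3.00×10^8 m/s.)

E_1 = h²/(8m_eL²) = 5.927×10^-19 J, so ΔE = (6² − 1²)E_1 = 2.074×10^-17 J.
λ = hc/ΔE = (6.63×10^-34·3.00×10^8)/2.074×10^-17 = 9.59×10^-9 m = 9.59 nm.

λ = 9.59 nm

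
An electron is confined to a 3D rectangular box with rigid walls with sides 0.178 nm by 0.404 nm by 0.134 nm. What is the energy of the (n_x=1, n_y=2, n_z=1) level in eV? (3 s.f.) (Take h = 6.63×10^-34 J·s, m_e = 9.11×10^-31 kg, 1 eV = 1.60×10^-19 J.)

For a 3D rectangular well E = (h²/8m_e)·Σ n_i²/L_i² = (6.63×10^-34)²/(8·9.11×10^-31) · [1²/(0.178 nm)² + 2²/(0.404 nm)² + 1²/(0.134 nm)²].
Evaluating gives E = 6.741×10^-18 J = 42.1 eV.

E = 42.1 eV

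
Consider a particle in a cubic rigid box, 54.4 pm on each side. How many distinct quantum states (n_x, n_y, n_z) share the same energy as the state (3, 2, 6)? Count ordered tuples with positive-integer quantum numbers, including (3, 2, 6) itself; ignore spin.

The level has n_x² + n_y² + n_z² = 49. The ordered positive-integer solutions are (2, 3, 6), (2, 6, 3), (3, 2, 6), (3, 6, 2), (6, 2, 3), (6, 3, 2).
That gives 6 states.

degeneracy = 6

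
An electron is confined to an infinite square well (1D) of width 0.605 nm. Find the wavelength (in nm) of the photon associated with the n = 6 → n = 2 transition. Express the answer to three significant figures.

E_1 = h²/(8m_eL²) = 1.646×10^-19 J, so ΔE = (6² − 2²)E_1 = 5.267×10^-18 J.
λ = hc/ΔE = (6.626×10^-34·2.998×10^8)/5.267×10^-18 = 3.77×10^-8 m = 37.7 nm.

λ = 37.7 nm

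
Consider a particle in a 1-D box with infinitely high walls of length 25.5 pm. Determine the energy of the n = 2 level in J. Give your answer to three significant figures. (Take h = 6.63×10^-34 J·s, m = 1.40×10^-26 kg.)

For an infinite well E_n = n²h²/(8mL²), so E_1 = h²/(8mL²) = (6.63×10^-34)²/(8·1.40×10^-26·(2.55×10^-11 m)²) = 6.036×10^-21 J.
Then E_2 = 2²·E_1 = 4·6.036×10^-21 J = 2.41×10^-20 J.

E_2 = 2.41×10^-20 J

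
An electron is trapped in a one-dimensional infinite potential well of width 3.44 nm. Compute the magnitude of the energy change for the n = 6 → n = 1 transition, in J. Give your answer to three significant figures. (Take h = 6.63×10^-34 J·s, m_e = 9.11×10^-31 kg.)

E_1 = h²/(8m_eL²) = 5.097×10^-21 J.
|ΔE| = |6² − 1²|·E_1 = 35·5.097×10^-21 J = 1.78×10^-19 J.

|ΔE| = 1.78×10^-19 J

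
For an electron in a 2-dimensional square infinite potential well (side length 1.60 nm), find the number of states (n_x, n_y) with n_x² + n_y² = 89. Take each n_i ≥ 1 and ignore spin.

degeneracy = 2

The level has n_x² + n_y² = 89. The ordered positive-integer solutions are (5, 8), (8, 5).
That gives 2 states.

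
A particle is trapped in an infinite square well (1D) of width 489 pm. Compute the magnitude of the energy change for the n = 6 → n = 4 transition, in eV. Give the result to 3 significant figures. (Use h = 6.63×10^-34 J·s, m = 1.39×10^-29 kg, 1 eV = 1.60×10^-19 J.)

|ΔE| = 2.07 eV

E_1 = h²/(8mL²) = 1.653×10^-20 J.
|ΔE| = |6² − 4²|·E_1 = 20·1.653×10^-20 J = 3.306×10^-19 J = 2.07 eV.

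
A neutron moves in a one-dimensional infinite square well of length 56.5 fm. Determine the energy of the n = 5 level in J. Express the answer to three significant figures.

E_5 = 2.57×10^-13 J

For an infinite well E_n = n²h²/(8m_nL²), so E_1 = h²/(8m_nL²) = (6.626×10^-34)²/(8·1.675×10^-27·(5.65×10^-14 m)²) = 1.026×10^-14 J.
Then E_5 = 5²·E_1 = 25·1.026×10^-14 J = 2.57×10^-13 J.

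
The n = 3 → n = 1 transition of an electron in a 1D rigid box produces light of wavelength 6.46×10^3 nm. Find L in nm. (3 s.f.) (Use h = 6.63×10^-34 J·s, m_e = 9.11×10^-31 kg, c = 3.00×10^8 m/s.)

The photon carries ΔE = hc/λ = 6.63×10^-34·3.00×10^8/6.46×10^-6 m = 3.079×10^-20 J.
Since ΔE = (3² − 1²)E_1, E_1 = 3.849×10^-21 J, and L = h/√(8m_eE_1) = 3.96×10^-9 m = 3.96 nm.

L = 3.96 nm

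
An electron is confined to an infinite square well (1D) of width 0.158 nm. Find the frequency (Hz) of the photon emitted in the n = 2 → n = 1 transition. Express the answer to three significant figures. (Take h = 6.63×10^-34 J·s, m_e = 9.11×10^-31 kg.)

f = 1.09×10^16 Hz

E_1 = h²/(8m_eL²) = 2.416×10^-18 J and ΔE = (2² − 1²)E_1 = 7.248×10^-18 J.
f = ΔE/h = 7.248×10^-18/6.63×10^-34 = 1.09×10^16 Hz.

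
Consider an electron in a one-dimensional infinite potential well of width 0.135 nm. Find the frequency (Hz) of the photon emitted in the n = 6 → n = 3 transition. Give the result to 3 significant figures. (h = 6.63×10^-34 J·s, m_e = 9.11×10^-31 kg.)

E_1 = h²/(8m_eL²) = 3.309×10^-18 J and ΔE = (6² − 3²)E_1 = 8.934×10^-17 J.
f = ΔE/h = 8.934×10^-17/6.63×10^-34 = 1.35×10^17 Hz.

f = 1.35×10^17 Hz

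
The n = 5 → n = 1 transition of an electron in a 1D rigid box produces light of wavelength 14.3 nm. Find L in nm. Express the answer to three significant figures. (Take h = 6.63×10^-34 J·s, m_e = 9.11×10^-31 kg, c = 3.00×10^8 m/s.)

L = 0.323 nm

The photon carries ΔE = hc/λ = 6.63×10^-34·3.00×10^8/1.43×10^-8 m = 1.391×10^-17 J.
Since ΔE = (5² − 1²)E_1, E_1 = 5.796×10^-19 J, and L = h/√(8m_eE_1) = 3.23×10^-10 m = 0.323 nm.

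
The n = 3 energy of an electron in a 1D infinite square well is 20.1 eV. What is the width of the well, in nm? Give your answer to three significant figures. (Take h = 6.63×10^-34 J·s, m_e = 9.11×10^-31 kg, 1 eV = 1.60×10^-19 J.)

From E_n = n²h²/(8m_eL²), L = n·h/√(8m_eE_n).
E_3 = 20.1 eV = 3.216×10^-18 J, so L = 3·6.63×10^-34/√(8·9.11×10^-31·3.216×10^-18) = 4.11×10^-10 m = 0.411 nm.

L = 0.411 nm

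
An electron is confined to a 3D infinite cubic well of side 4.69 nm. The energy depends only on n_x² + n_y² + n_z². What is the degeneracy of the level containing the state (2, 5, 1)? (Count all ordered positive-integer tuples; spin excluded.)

The level has n_x² + n_y² + n_z² = 30. The ordered positive-integer solutions are (1, 2, 5), (1, 5, 2), (2, 1, 5), (2, 5, 1), (5, 1, 2), (5, 2, 1).
That gives 6 states.

degeneracy = 6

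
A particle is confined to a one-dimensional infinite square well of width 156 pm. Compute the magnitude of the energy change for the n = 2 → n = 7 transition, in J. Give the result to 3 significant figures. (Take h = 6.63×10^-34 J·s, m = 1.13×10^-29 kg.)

E_1 = h²/(8mL²) = 1.998×10^-19 J.
|ΔE| = |2² − 7²|·E_1 = 45·1.998×10^-19 J = 8.99×10^-18 J.

|ΔE| = 8.99×10^-18 J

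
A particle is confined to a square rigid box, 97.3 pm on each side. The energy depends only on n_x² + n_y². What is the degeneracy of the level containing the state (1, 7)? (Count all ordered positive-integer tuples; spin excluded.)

The level has n_x² + n_y² = 50. The ordered positive-integer solutions are (1, 7), (5, 5), (7, 1).
That gives 3 states.

degeneracy = 3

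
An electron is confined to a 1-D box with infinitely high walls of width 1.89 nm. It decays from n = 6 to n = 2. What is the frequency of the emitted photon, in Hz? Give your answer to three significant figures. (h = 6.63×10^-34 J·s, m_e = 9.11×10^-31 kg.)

E_1 = h²/(8m_eL²) = 1.688×10^-20 J and ΔE = (6² − 2²)E_1 = 5.402×10^-19 J.
f = ΔE/h = 5.402×10^-19/6.63×10^-34 = 8.15×10^14 Hz.

f = 8.15×10^14 Hz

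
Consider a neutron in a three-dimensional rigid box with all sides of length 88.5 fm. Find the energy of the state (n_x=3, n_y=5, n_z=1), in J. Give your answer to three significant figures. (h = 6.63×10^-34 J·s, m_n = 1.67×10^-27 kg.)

For a 3D rectangular well E = (h²/8m_n)·Σ n_i²/L_i² = (6.63×10^-34)²/(8·1.67×10^-27) · [3²/(88.5 fm)² + 5²/(88.5 fm)² + 1²/(88.5 fm)²].
Evaluating gives E = 1.47×10^-13 J.

E = 1.47×10^-13 J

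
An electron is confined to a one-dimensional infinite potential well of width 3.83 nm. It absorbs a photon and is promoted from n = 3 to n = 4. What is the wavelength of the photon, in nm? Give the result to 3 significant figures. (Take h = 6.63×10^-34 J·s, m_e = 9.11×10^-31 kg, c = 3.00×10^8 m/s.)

λ = 6.91×10^3 nm

E_1 = h²/(8m_eL²) = 4.112×10^-21 J, so ΔE = (4² − 3²)E_1 = 2.878×10^-20 J.
λ = hc/ΔE = (6.63×10^-34·3.00×10^8)/2.878×10^-20 = 6.91×10^-6 m = 6.91×10^3 nm.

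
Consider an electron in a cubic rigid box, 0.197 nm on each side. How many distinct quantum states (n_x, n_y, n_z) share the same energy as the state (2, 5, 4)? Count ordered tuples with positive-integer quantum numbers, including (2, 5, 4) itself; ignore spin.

degeneracy = 6

The level has n_x² + n_y² + n_z² = 45. The ordered positive-integer solutions are (2, 4, 5), (2, 5, 4), (4, 2, 5), (4, 5, 2), (5, 2, 4), (5, 4, 2).
That gives 6 states.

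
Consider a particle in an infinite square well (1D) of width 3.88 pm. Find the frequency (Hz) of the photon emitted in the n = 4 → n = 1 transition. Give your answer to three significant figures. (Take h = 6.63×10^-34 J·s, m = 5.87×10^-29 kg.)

E_1 = h²/(8mL²) = 6.218×10^-17 J and ΔE = (4² − 1²)E_1 = 9.327×10^-16 J.
f = ΔE/h = 9.327×10^-16/6.63×10^-34 = 1.41×10^18 Hz.

f = 1.41×10^18 Hz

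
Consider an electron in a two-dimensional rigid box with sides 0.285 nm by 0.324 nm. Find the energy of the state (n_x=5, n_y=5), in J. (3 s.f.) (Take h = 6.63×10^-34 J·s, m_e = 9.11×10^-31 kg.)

For a 2D rectangular well E = (h²/8m_e)·Σ n_i²/L_i² = (6.63×10^-34)²/(8·9.11×10^-31) · [5²/(0.285 nm)² + 5²/(0.324 nm)²].
Evaluating gives E = 3.29×10^-17 J.

E = 3.29×10^-17 J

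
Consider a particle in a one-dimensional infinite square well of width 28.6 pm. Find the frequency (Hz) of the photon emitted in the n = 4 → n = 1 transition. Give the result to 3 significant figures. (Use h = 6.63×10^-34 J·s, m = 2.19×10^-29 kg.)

f = 6.94×10^16 Hz

E_1 = h²/(8mL²) = 3.067×10^-18 J and ΔE = (4² − 1²)E_1 = 4.601×10^-17 J.
f = ΔE/h = 4.601×10^-17/6.63×10^-34 = 6.94×10^16 Hz.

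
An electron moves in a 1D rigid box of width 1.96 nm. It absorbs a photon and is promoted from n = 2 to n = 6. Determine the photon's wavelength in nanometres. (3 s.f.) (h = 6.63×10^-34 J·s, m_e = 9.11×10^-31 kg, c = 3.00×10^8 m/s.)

E_1 = h²/(8m_eL²) = 1.570×10^-20 J, so ΔE = (6² − 2²)E_1 = 5.024×10^-19 J.
λ = hc/ΔE = (6.63×10^-34·3.00×10^8)/5.024×10^-19 = 3.96×10^-7 m = 396 nm.

λ = 396 nm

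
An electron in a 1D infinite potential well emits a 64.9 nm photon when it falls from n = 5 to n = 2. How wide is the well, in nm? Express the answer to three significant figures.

The photon carries ΔE = hc/λ = 6.626×10^-34·2.998×10^8/6.49×10^-8 m = 3.061×10^-18 J.
Since ΔE = (5² − 2²)E_1, E_1 = 1.458×10^-19 J, and L = h/√(8m_eE_1) = 6.43×10^-10 m = 0.643 nm.

L = 0.643 nm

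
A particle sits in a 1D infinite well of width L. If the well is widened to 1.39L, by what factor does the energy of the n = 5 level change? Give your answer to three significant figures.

E_n ∝ 1/L², so the energy scales by 1/1.39² = 0.518.

0.518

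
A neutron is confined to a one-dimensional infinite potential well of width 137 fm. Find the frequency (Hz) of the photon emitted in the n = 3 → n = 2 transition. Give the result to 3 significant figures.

f = 1.32×10^19 Hz

E_1 = h²/(8m_nL²) = 1.746×10^-15 J and ΔE = (3² − 2²)E_1 = 8.730×10^-15 J.
f = ΔE/h = 8.730×10^-15/6.626×10^-34 = 1.32×10^19 Hz.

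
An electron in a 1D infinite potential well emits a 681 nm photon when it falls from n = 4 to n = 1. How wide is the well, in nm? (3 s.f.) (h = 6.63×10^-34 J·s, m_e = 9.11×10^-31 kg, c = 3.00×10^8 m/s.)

L = 1.76 nm

The photon carries ΔE = hc/λ = 6.63×10^-34·3.00×10^8/6.81×10^-7 m = 2.921×10^-19 J.
Since ΔE = (4² − 1²)E_1, E_1 = 1.947×10^-20 J, and L = h/√(8m_eE_1) = 1.76×10^-9 m = 1.76 nm.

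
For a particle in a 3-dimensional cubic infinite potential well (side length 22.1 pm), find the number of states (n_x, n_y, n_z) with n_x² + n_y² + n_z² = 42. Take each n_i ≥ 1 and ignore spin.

The level has n_x² + n_y² + n_z² = 42. The ordered positive-integer solutions are (1, 4, 5), (1, 5, 4), (4, 1, 5), (4, 5, 1), (5, 1, 4), (5, 4, 1).
That gives 6 states.

degeneracy = 6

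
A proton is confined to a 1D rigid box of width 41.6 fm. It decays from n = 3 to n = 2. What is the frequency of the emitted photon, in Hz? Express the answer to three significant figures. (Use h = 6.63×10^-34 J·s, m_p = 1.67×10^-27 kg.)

f = 1.43×10^20 Hz

E_1 = h²/(8m_pL²) = 1.901×10^-14 J and ΔE = (3² − 2²)E_1 = 9.505×10^-14 J.
f = ΔE/h = 9.505×10^-14/6.63×10^-34 = 1.43×10^20 Hz.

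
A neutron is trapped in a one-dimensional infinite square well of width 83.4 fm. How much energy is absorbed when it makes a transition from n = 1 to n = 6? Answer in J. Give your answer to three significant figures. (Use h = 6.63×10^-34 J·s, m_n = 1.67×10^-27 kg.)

|ΔE| = 1.66×10^-13 J

E_1 = h²/(8m_nL²) = 4.730×10^-15 J.
|ΔE| = |1² − 6²|·E_1 = 35·4.730×10^-15 J = 1.66×10^-13 J.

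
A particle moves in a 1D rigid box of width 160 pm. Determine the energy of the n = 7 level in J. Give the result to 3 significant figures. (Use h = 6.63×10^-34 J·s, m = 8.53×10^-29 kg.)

For an infinite well E_n = n²h²/(8mL²), so E_1 = h²/(8mL²) = (6.63×10^-34)²/(8·8.53×10^-29·(1.60×10^-10 m)²) = 2.516×10^-20 J.
Then E_7 = 7²·E_1 = 49·2.516×10^-20 J = 1.23×10^-18 J.

E_7 = 1.23×10^-18 J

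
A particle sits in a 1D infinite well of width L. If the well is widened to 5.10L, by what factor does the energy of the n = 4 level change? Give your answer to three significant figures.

E_n ∝ 1/L², so the energy scales by 1/5.10² = 0.0384.

0.0384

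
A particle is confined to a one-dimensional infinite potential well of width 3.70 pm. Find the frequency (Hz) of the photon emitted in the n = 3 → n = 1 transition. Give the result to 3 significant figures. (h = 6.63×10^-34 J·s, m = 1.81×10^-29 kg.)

E_1 = h²/(8mL²) = 2.217×10^-16 J and ΔE = (3² − 1²)E_1 = 1.774×10^-15 J.
f = ΔE/h = 1.774×10^-15/6.63×10^-34 = 2.68×10^18 Hz.

f = 2.68×10^18 Hz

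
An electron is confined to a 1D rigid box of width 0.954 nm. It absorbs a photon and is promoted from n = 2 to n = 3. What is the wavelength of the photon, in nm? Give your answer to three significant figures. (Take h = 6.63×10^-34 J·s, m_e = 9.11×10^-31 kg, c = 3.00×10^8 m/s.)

λ = 600 nm

E_1 = h²/(8m_eL²) = 6.627×10^-20 J, so ΔE = (3² − 2²)E_1 = 3.313×10^-19 J.
λ = hc/ΔE = (6.63×10^-34·3.00×10^8)/3.313×10^-19 = 6.00×10^-7 m = 600 nm.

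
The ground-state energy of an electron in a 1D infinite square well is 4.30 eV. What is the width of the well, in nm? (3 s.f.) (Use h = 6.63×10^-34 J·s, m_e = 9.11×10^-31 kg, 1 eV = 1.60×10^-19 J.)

From E_n = n²h²/(8m_eL²), L = n·h/√(8m_eE_n).
E_1 = 4.30 eV = 6.880×10^-19 J, so L = 1·6.63×10^-34/√(8·9.11×10^-31·6.880×10^-19) = 2.96×10^-10 m = 0.296 nm.

L = 0.296 nm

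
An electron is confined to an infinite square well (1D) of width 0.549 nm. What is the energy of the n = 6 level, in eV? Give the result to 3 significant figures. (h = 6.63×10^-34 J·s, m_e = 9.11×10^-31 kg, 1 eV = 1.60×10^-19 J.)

For an infinite well E_n = n²h²/(8m_eL²), so E_1 = h²/(8m_eL²) = (6.63×10^-34)²/(8·9.11×10^-31·(5.49×10^-10 m)²) = 2.001×10^-19 J.
Then E_6 = 6²·E_1 = 36·2.001×10^-19 J = 7.204×10^-18 J.
Converting, E_6 = 7.204×10^-18 J / (1.60×10^-19 J/eV) = 45.0 eV.

E_6 = 45.0 eV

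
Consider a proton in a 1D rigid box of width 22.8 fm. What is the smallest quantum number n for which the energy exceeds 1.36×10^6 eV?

n = 2

E_1 = h²/(8m_pL²) = 6.310×10^-14 J = 3.939×10^5 eV.
Need n² > 1.36×10^6/3.939×10^5 = 3.453, i.e. n > 1.858.
The smallest integer satisfying this is n = 2.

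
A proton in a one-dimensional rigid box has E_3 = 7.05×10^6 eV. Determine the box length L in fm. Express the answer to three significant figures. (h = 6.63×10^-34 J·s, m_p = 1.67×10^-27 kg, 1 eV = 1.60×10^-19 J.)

From E_n = n²h²/(8m_pL²), L = n·h/√(8m_pE_n).
E_3 = 7.05×10^6 eV = 1.128×10^-12 J, so L = 3·6.63×10^-34/√(8·1.67×10^-27·1.128×10^-12) = 1.62×10^-14 m = 16.2 fm.

L = 16.2 fm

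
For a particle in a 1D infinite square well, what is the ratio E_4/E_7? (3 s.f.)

0.327

E_n ∝ n², so E_4/E_7 = 4²/7² = 16/49 = 0.327.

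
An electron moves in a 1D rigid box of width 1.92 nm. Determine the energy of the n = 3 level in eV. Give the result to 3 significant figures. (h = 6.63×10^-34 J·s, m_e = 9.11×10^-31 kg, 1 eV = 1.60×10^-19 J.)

For an infinite well E_n = n²h²/(8m_eL²), so E_1 = h²/(8m_eL²) = (6.63×10^-34)²/(8·9.11×10^-31·(1.92×10^-9 m)²) = 1.636×10^-20 J.
Then E_3 = 3²·E_1 = 9·1.636×10^-20 J = 1.472×10^-19 J.
Converting, E_3 = 1.472×10^-19 J / (1.60×10^-19 J/eV) = 0.920 eV.

E_3 = 0.920 eV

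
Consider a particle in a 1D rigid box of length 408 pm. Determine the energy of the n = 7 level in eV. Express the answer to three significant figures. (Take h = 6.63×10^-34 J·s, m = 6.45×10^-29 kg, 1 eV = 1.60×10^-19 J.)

For an infinite well E_n = n²h²/(8mL²), so E_1 = h²/(8mL²) = (6.63×10^-34)²/(8·6.45×10^-29·(4.08×10^-10 m)²) = 5.117×10^-21 J.
Then E_7 = 7²·E_1 = 49·5.117×10^-21 J = 2.507×10^-19 J.
Converting, E_7 = 2.507×10^-19 J / (1.60×10^-19 J/eV) = 1.57 eV.

E_7 = 1.57 eV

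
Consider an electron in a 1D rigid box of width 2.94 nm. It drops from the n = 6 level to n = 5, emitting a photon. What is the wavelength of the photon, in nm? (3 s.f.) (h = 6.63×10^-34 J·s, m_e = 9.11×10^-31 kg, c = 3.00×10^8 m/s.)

λ = 2.59×10^3 nm

E_1 = h²/(8m_eL²) = 6.978×10^-21 J, so ΔE = (6² − 5²)E_1 = 7.676×10^-20 J.
λ = hc/ΔE = (6.63×10^-34·3.00×10^8)/7.676×10^-20 = 2.59×10^-6 m = 2.59×10^3 nm.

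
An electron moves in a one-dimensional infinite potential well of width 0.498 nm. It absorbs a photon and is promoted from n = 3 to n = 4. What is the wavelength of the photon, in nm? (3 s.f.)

λ = 117 nm

E_1 = h²/(8m_eL²) = 2.429×10^-19 J, so ΔE = (4² − 3²)E_1 = 1.700×10^-18 J.
λ = hc/ΔE = (6.626×10^-34·2.998×10^8)/1.700×10^-18 = 1.17×10^-7 m = 117 nm.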